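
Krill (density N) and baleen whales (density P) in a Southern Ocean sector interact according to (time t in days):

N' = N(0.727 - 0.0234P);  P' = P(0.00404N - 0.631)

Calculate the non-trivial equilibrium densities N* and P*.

Set dP/dt = 0 with P > 0: 0.00404N - 0.631 = 0, so N* = 0.631/0.00404 = 156.
Set dN/dt = 0 with N > 0: 0.727 - 0.0234P = 0, so P* = 0.727/0.0234 = 31.1.

N* ≈ 156, P* ≈ 31.1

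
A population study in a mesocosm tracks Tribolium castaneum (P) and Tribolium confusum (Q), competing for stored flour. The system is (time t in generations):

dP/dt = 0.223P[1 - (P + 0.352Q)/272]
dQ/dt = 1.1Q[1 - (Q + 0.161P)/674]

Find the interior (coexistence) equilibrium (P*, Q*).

P* ≈ 36.8, Q* ≈ 668

Setting both brackets to zero gives the nullclines P + 0.352Q = 272 and 0.161P + Q = 674.
Substituting Q = 674 - 0.161P into the first: P(1 - 0.352·0.161) = 272 - 0.352·674.
So P* = 34.8/0.943 = 36.8, and then Q* = 674 - 0.161·36.8 = 668.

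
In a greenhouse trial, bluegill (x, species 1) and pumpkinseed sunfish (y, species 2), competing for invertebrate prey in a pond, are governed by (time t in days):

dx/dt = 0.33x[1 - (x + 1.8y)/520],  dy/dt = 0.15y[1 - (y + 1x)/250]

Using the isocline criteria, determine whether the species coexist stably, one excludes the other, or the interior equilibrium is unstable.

Compare the nullcline intercepts: K1/α12 = 520/1.8 = 289 > K2 = 250; K2/α21 = 250/1 = 250 < K1 = 520.
Since the inequalities point opposite ways, species 1 can invade but species 2 cannot.

species 1 excludes species 2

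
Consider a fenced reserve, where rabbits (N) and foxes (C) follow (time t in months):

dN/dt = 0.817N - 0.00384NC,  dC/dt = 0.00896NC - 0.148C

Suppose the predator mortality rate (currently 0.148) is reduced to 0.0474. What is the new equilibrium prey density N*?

At the interior fixed point, setting dC/dt = 0 with C > 0 fixes N* = (predator death rate)/(NC coefficient) — independent of the other coefficients.
With the change, N* = 0.0474/0.00896 = 5.29; it falls from 16.5.

N* ≈ 5.29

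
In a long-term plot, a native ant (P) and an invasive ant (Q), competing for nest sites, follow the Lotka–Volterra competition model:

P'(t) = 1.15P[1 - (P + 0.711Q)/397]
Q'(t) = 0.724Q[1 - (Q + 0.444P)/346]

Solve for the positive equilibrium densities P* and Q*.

P* ≈ 221, Q* ≈ 248

Setting both brackets to zero gives the nullclines P + 0.711Q = 397 and 0.444P + Q = 346.
Substituting Q = 346 - 0.444P into the first: P(1 - 0.711·0.444) = 397 - 0.711·346.
So P* = 151/0.684 = 221, and then Q* = 346 - 0.444·221 = 248.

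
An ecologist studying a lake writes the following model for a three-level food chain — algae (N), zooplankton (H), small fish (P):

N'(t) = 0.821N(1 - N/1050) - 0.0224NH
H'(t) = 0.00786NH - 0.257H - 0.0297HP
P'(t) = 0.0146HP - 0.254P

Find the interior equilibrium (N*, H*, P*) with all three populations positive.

From dP/dt = 0: 0.0146H* = 0.254, so H* = 17.4.
From dN/dt = 0: 0.821(1 - N*/1050) = 0.0224·17.4, giving N* = 1050·(1 - 0.475) = 552.
From dH/dt = 0: 0.00786·552 - 0.257 = 0.0297P*, so P* = 4.08/0.0297 = 137.

N* ≈ 552, H* ≈ 17.4, P* ≈ 137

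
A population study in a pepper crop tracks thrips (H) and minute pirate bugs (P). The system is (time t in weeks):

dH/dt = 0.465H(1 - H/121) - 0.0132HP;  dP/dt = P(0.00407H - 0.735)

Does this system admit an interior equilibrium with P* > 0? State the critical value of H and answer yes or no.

The predator equation gives dP/dt > 0 only when H > 0.735/0.00407 = 181.
Without the predator, H → K = 121. Since 121 < 181, the predator cannot invade.

Threshold H = 181; K < 181, so no, the predator goes extinct.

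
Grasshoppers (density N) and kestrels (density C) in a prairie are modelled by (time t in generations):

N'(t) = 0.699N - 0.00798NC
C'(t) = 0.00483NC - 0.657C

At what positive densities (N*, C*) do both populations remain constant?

N* ≈ 136, C* ≈ 87.6

Set dC/dt = 0 with C > 0: 0.00483N - 0.657 = 0, so N* = 0.657/0.00483 = 136.
Set dN/dt = 0 with N > 0: 0.699 - 0.00798C = 0, so C* = 0.699/0.00798 = 87.6.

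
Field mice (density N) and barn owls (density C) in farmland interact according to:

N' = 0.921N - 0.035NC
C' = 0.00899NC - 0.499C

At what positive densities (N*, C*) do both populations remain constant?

N* ≈ 55.5, C* ≈ 26.3

Set dC/dt = 0 with C > 0: 0.00899N - 0.499 = 0, so N* = 0.499/0.00899 = 55.5.
Set dN/dt = 0 with N > 0: 0.921 - 0.035C = 0, so C* = 0.921/0.035 = 26.3.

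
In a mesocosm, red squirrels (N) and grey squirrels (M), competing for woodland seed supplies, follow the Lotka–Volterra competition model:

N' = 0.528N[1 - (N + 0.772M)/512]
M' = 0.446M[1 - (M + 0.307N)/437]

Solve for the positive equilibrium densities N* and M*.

Setting both brackets to zero gives the nullclines N + 0.772M = 512 and 0.307N + M = 437.
Substituting M = 437 - 0.307N into the first: N(1 - 0.772·0.307) = 512 - 0.772·437.
So N* = 175/0.763 = 229, and then M* = 437 - 0.307·229 = 367.

N* ≈ 229, M* ≈ 367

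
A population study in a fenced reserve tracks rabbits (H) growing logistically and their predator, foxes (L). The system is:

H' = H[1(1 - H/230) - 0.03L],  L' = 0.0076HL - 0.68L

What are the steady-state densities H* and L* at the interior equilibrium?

H* ≈ 89.5, L* ≈ 20.4

From dL/dt = 0 with L > 0: 0.0076H* = 0.68, so H* = 89.5.
Substitute into dH/dt = 0: 1(1 - 89.5/230) = 0.03L*.
The bracket is 0.611, giving L* = 0.611/0.03 = 20.4.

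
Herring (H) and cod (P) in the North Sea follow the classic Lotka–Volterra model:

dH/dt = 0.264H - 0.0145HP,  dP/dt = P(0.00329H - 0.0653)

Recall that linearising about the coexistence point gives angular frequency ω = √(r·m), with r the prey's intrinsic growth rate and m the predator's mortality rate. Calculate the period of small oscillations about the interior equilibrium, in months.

Here r = 0.264 and m = 0.0653, so r·m = 0.0172.
ω = √0.0172 = 0.131 per month, hence T = 2π/ω ≈ 47.9 months.

T ≈ 47.9 months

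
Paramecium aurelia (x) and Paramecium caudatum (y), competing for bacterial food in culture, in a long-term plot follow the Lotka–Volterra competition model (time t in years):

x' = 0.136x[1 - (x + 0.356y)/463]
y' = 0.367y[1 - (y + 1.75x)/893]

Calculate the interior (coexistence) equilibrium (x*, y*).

Setting both brackets to zero gives the nullclines x + 0.356y = 463 and 1.75x + y = 893.
Substituting y = 893 - 1.75x into the first: x(1 - 0.356·1.75) = 463 - 0.356·893.
So x* = 145/0.377 = 385, and then y* = 893 - 1.75·385 = 219.

x* ≈ 385, y* ≈ 219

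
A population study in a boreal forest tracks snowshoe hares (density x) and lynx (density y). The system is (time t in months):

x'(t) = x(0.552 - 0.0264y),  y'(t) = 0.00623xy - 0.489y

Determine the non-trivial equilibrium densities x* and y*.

Set dy/dt = 0 with y > 0: 0.00623x - 0.489 = 0, so x* = 0.489/0.00623 = 78.5.
Set dx/dt = 0 with x > 0: 0.552 - 0.0264y = 0, so y* = 0.552/0.0264 = 20.9.

x* ≈ 78.5, y* ≈ 20.9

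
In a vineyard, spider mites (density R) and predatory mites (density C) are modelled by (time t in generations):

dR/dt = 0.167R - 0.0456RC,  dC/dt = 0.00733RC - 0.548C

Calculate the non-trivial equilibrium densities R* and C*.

Set dC/dt = 0 with C > 0: 0.00733R - 0.548 = 0, so R* = 0.548/0.00733 = 74.8.
Set dR/dt = 0 with R > 0: 0.167 - 0.0456C = 0, so C* = 0.167/0.0456 = 3.66.

R* ≈ 74.8, C* ≈ 3.66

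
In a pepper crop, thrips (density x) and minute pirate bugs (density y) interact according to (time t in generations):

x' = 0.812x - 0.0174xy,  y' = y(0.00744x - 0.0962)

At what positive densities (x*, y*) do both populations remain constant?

x* ≈ 12.9, y* ≈ 46.7

Set dy/dt = 0 with y > 0: 0.00744x - 0.0962 = 0, so x* = 0.0962/0.00744 = 12.9.
Set dx/dt = 0 with x > 0: 0.812 - 0.0174y = 0, so y* = 0.812/0.0174 = 46.7.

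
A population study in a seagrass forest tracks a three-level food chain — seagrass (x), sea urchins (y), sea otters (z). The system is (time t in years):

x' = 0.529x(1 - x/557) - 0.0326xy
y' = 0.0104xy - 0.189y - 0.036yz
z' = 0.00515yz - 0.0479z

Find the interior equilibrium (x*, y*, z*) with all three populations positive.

x* ≈ 238, y* ≈ 9.3, z* ≈ 63.4

From dz/dt = 0: 0.00515y* = 0.0479, so y* = 9.3.
From dx/dt = 0: 0.529(1 - x*/557) = 0.0326·9.3, giving x* = 557·(1 - 0.573) = 238.
From dy/dt = 0: 0.0104·238 - 0.189 = 0.036z*, so z* = 2.28/0.036 = 63.4.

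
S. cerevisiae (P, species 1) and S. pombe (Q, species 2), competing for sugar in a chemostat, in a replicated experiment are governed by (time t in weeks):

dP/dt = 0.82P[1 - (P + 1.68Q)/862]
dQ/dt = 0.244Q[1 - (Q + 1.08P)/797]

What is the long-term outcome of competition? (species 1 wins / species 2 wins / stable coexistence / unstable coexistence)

unstable coexistence (outcome depends on initial conditions)

Compare the nullcline intercepts: K1/α12 = 862/1.68 = 513 < K2 = 797; K2/α21 = 797/1.08 = 738 < K1 = 862.
Since both are reversed, neither can invade when rare; the interior point is a saddle.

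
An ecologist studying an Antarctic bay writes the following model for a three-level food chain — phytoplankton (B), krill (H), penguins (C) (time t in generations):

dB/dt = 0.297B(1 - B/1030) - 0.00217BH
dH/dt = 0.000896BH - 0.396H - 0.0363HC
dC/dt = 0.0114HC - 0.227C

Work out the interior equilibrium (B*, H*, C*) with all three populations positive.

From dC/dt = 0: 0.0114H* = 0.227, so H* = 19.9.
From dB/dt = 0: 0.297(1 - B*/1030) = 0.00217·19.9, giving B* = 1030·(1 - 0.145) = 880.
From dH/dt = 0: 0.000896·880 - 0.396 = 0.0363C*, so C* = 0.393/0.0363 = 10.8.

B* ≈ 880, H* ≈ 19.9, C* ≈ 10.8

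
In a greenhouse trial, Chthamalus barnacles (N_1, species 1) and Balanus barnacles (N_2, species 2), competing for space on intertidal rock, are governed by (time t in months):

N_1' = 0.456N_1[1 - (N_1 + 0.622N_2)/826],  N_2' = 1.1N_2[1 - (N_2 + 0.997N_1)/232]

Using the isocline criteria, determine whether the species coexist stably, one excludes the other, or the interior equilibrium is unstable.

Compare the nullcline intercepts: K1/α12 = 826/0.622 = 1330 > K2 = 232; K2/α21 = 232/0.997 = 233 < K1 = 826.
Since the inequalities point opposite ways, species 1 can invade but species 2 cannot.

species 1 excludes species 2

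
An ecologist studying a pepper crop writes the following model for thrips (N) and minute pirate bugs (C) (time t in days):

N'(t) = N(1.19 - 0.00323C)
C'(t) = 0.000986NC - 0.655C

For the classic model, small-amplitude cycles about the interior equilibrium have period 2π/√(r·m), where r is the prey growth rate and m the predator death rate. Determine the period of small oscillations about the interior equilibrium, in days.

T ≈ 7.12 days

Here r = 1.19 and m = 0.655, so r·m = 0.779.
ω = √0.779 = 0.883 per day, hence T = 2π/ω ≈ 7.12 days.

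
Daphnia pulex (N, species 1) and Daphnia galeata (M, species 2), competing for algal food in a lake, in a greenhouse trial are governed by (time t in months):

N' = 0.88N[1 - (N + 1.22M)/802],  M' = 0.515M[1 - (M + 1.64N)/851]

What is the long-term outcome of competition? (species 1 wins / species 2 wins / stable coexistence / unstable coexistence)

Compare the nullcline intercepts: K1/α12 = 802/1.22 = 657 < K2 = 851; K2/α21 = 851/1.64 = 519 < K1 = 802.
Since both are reversed, neither can invade when rare; the interior point is a saddle.

unstable coexistence (outcome depends on initial conditions)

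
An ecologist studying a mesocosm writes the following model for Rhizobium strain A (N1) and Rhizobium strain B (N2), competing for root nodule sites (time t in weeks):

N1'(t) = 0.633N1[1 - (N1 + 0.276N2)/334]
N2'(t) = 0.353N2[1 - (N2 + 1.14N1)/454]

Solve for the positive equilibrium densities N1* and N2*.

N1* ≈ 305, N2* ≈ 107

Setting both brackets to zero gives the nullclines N1 + 0.276N2 = 334 and 1.14N1 + N2 = 454.
Substituting N2 = 454 - 1.14N1 into the first: N1(1 - 0.276·1.14) = 334 - 0.276·454.
So N1* = 209/0.685 = 305, and then N2* = 454 - 1.14·305 = 107.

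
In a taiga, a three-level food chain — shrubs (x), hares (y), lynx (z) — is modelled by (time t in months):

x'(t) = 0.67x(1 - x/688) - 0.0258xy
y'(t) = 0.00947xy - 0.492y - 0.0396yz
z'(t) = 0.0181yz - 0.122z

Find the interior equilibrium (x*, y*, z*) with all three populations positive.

From dz/dt = 0: 0.0181y* = 0.122, so y* = 6.74.
From dx/dt = 0: 0.67(1 - x*/688) = 0.0258·6.74, giving x* = 688·(1 - 0.26) = 509.
From dy/dt = 0: 0.00947·509 - 0.492 = 0.0396z*, so z* = 4.33/0.0396 = 109.

x* ≈ 509, y* ≈ 6.74, z* ≈ 109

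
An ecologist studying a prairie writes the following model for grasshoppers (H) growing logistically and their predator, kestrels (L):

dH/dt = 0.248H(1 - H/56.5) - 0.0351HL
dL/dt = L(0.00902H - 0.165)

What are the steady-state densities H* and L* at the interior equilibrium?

From dL/dt = 0 with L > 0: 0.00902H* = 0.165, so H* = 18.3.
Substitute into dH/dt = 0: 0.248(1 - 18.3/56.5) = 0.0351L*.
The bracket is 0.676, giving L* = 0.168/0.0351 = 4.78.

H* ≈ 18.3, L* ≈ 4.78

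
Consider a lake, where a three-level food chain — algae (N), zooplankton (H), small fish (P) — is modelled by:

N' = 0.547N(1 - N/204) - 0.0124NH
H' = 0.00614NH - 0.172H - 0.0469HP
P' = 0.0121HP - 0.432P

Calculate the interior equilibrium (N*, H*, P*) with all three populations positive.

N* ≈ 38.9, H* ≈ 35.7, P* ≈ 1.42

From dP/dt = 0: 0.0121H* = 0.432, so H* = 35.7.
From dN/dt = 0: 0.547(1 - N*/204) = 0.0124·35.7, giving N* = 204·(1 - 0.809) = 38.9.
From dH/dt = 0: 0.00614·38.9 - 0.172 = 0.0469P*, so P* = 0.0668/0.0469 = 1.42.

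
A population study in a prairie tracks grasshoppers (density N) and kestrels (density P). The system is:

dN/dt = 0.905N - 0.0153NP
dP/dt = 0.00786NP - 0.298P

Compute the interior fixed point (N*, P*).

Set dP/dt = 0 with P > 0: 0.00786N - 0.298 = 0, so N* = 0.298/0.00786 = 37.9.
Set dN/dt = 0 with N > 0: 0.905 - 0.0153P = 0, so P* = 0.905/0.0153 = 59.2.

N* ≈ 37.9, P* ≈ 59.2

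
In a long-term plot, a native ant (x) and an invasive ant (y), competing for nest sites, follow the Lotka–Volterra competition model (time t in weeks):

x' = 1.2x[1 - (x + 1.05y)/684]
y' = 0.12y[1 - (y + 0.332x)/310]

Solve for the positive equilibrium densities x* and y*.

Setting both brackets to zero gives the nullclines x + 1.05y = 684 and 0.332x + y = 310.
Substituting y = 310 - 0.332x into the first: x(1 - 1.05·0.332) = 684 - 1.05·310.
So x* = 358/0.651 = 550, and then y* = 310 - 0.332·550 = 127.

x* ≈ 550, y* ≈ 127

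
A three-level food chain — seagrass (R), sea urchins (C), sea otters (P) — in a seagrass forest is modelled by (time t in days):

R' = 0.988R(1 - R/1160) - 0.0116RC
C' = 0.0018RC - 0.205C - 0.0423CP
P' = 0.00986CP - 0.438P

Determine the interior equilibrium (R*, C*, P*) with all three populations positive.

R* ≈ 555, C* ≈ 44.4, P* ≈ 18.8

From dP/dt = 0: 0.00986C* = 0.438, so C* = 44.4.
From dR/dt = 0: 0.988(1 - R*/1160) = 0.0116·44.4, giving R* = 1160·(1 - 0.522) = 555.
From dC/dt = 0: 0.0018·555 - 0.205 = 0.0423P*, so P* = 0.794/0.0423 = 18.8.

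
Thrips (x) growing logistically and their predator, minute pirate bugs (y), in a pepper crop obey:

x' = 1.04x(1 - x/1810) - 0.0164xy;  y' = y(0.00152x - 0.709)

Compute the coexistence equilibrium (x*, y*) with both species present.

From dy/dt = 0 with y > 0: 0.00152x* = 0.709, so x* = 466.
Substitute into dx/dt = 0: 1.04(1 - 466/1810) = 0.0164y*.
The bracket is 0.742, giving y* = 0.772/0.0164 = 47.1.

x* ≈ 466, y* ≈ 47.1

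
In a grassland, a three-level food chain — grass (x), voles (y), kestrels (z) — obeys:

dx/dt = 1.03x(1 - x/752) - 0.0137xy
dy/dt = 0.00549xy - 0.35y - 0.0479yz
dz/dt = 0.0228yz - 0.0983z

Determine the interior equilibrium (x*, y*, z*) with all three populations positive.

From dz/dt = 0: 0.0228y* = 0.0983, so y* = 4.31.
From dx/dt = 0: 1.03(1 - x*/752) = 0.0137·4.31, giving x* = 752·(1 - 0.0573) = 709.
From dy/dt = 0: 0.00549·709 - 0.35 = 0.0479z*, so z* = 3.54/0.0479 = 73.9.

x* ≈ 709, y* ≈ 4.31, z* ≈ 73.9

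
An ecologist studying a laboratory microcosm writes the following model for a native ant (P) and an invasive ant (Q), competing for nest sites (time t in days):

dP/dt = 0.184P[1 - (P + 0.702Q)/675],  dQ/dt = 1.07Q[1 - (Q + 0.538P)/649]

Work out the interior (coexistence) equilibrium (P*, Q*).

P* ≈ 353, Q* ≈ 459

Setting both brackets to zero gives the nullclines P + 0.702Q = 675 and 0.538P + Q = 649.
Substituting Q = 649 - 0.538P into the first: P(1 - 0.702·0.538) = 675 - 0.702·649.
So P* = 219/0.622 = 353, and then Q* = 649 - 0.538·353 = 459.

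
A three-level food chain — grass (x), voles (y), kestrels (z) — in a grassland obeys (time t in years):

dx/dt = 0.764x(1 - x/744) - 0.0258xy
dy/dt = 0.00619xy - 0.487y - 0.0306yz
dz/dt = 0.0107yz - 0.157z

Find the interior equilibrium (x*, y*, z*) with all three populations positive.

From dz/dt = 0: 0.0107y* = 0.157, so y* = 14.7.
From dx/dt = 0: 0.764(1 - x*/744) = 0.0258·14.7, giving x* = 744·(1 - 0.495) = 375.
From dy/dt = 0: 0.00619·375 - 0.487 = 0.0306z*, so z* = 1.84/0.0306 = 60.

x* ≈ 375, y* ≈ 14.7, z* ≈ 60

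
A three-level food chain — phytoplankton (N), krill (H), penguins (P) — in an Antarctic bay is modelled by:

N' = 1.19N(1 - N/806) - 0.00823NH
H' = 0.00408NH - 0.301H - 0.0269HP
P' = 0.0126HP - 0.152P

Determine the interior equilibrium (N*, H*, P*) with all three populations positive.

From dP/dt = 0: 0.0126H* = 0.152, so H* = 12.1.
From dN/dt = 0: 1.19(1 - N*/806) = 0.00823·12.1, giving N* = 806·(1 - 0.0834) = 739.
From dH/dt = 0: 0.00408·739 - 0.301 = 0.0269P*, so P* = 2.71/0.0269 = 101.

N* ≈ 739, H* ≈ 12.1, P* ≈ 101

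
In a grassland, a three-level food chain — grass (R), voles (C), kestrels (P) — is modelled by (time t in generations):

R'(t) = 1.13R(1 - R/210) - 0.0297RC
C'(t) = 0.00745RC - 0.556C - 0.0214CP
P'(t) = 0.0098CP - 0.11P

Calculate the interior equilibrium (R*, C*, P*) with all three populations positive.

R* ≈ 148, C* ≈ 11.2, P* ≈ 25.6

From dP/dt = 0: 0.0098C* = 0.11, so C* = 11.2.
From dR/dt = 0: 1.13(1 - R*/210) = 0.0297·11.2, giving R* = 210·(1 - 0.295) = 148.
From dC/dt = 0: 0.00745·148 - 0.556 = 0.0214P*, so P* = 0.547/0.0214 = 25.6.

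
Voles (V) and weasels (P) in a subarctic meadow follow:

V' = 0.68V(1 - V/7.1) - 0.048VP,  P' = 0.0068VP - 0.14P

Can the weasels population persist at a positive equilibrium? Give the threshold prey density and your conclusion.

Threshold V = 20.6; K < 20.6, so no, the predator goes extinct.

The predator equation gives dP/dt > 0 only when V > 0.14/0.0068 = 20.6.
Without the predator, V → K = 7.1. Since 7.1 < 20.6, the predator cannot invade.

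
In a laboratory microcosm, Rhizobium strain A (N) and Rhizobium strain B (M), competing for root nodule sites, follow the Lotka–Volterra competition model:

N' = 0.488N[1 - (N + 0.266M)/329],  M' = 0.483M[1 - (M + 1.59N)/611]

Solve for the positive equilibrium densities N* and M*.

N* ≈ 288, M* ≈ 152

Setting both brackets to zero gives the nullclines N + 0.266M = 329 and 1.59N + M = 611.
Substituting M = 611 - 1.59N into the first: N(1 - 0.266·1.59) = 329 - 0.266·611.
So N* = 166/0.577 = 288, and then M* = 611 - 1.59·288 = 152.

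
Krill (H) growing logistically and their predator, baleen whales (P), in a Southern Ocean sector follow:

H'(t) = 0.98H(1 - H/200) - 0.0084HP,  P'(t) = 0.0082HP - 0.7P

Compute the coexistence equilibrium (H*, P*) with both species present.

H* ≈ 85.4, P* ≈ 66.9

From dP/dt = 0 with P > 0: 0.0082H* = 0.7, so H* = 85.4.
Substitute into dH/dt = 0: 0.98(1 - 85.4/200) = 0.0084P*.
The bracket is 0.573, giving P* = 0.562/0.0084 = 66.9.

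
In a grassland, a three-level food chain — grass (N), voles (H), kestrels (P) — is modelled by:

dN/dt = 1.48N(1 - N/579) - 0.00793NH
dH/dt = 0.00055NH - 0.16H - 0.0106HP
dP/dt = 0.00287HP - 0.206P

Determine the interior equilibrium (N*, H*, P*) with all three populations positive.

N* ≈ 356, H* ≈ 71.8, P* ≈ 3.39

From dP/dt = 0: 0.00287H* = 0.206, so H* = 71.8.
From dN/dt = 0: 1.48(1 - N*/579) = 0.00793·71.8, giving N* = 579·(1 - 0.385) = 356.
From dH/dt = 0: 0.00055·356 - 0.16 = 0.0106P*, so P* = 0.036/0.0106 = 3.39.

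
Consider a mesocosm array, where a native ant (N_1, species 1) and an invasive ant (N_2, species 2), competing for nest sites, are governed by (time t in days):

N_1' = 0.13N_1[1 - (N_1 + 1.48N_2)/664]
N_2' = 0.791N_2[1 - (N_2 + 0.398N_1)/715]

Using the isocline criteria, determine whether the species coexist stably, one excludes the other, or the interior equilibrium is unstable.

Compare the nullcline intercepts: K1/α12 = 664/1.48 = 449 < K2 = 715; K2/α21 = 715/0.398 = 1800 > K1 = 664.
Since the inequalities point opposite ways, species 2 can invade but species 1 cannot.

species 2 excludes species 1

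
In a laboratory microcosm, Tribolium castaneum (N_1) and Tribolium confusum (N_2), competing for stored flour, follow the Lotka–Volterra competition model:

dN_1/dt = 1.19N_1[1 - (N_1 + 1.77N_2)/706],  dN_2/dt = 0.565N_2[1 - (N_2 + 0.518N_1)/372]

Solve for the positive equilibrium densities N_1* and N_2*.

N_1* ≈ 572, N_2* ≈ 75.7

Setting both brackets to zero gives the nullclines N_1 + 1.77N_2 = 706 and 0.518N_1 + N_2 = 372.
Substituting N_2 = 372 - 0.518N_1 into the first: N_1(1 - 1.77·0.518) = 706 - 1.77·372.
So N_1* = 47.6/0.0831 = 572, and then N_2* = 372 - 0.518·572 = 75.7.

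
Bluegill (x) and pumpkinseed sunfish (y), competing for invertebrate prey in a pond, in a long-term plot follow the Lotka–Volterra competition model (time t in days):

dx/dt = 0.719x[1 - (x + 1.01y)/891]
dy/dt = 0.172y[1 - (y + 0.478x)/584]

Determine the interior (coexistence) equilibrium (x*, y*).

Setting both brackets to zero gives the nullclines x + 1.01y = 891 and 0.478x + y = 584.
Substituting y = 584 - 0.478x into the first: x(1 - 1.01·0.478) = 891 - 1.01·584.
So x* = 301/0.517 = 582, and then y* = 584 - 0.478·582 = 306.

x* ≈ 582, y* ≈ 306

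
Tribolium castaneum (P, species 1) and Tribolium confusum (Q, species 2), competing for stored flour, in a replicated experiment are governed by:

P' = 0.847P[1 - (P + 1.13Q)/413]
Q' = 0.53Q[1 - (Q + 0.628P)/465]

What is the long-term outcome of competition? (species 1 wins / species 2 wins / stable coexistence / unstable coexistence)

Compare the nullcline intercepts: K1/α12 = 413/1.13 = 365 < K2 = 465; K2/α21 = 465/0.628 = 740 > K1 = 413.
Since the inequalities point opposite ways, species 2 can invade but species 1 cannot.

species 2 excludes species 1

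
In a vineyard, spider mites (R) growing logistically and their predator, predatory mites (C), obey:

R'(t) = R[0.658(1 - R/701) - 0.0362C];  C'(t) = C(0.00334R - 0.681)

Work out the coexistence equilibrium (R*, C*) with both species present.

R* ≈ 204, C* ≈ 12.9

From dC/dt = 0 with C > 0: 0.00334R* = 0.681, so R* = 204.
Substitute into dR/dt = 0: 0.658(1 - 204/701) = 0.0362C*.
The bracket is 0.709, giving C* = 0.467/0.0362 = 12.9.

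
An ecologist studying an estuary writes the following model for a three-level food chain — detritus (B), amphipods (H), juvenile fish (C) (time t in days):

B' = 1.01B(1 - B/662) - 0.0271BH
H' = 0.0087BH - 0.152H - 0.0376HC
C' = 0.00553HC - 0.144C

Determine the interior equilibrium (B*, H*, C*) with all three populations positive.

From dC/dt = 0: 0.00553H* = 0.144, so H* = 26.
From dB/dt = 0: 1.01(1 - B*/662) = 0.0271·26, giving B* = 662·(1 - 0.699) = 199.
From dH/dt = 0: 0.0087·199 - 0.152 = 0.0376C*, so C* = 1.58/0.0376 = 42.1.

B* ≈ 199, H* ≈ 26, C* ≈ 42.1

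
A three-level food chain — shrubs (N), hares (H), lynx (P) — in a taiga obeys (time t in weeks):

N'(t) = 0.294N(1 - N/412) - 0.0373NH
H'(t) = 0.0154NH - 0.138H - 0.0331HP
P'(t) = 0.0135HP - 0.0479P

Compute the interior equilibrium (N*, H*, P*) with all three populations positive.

From dP/dt = 0: 0.0135H* = 0.0479, so H* = 3.55.
From dN/dt = 0: 0.294(1 - N*/412) = 0.0373·3.55, giving N* = 412·(1 - 0.45) = 227.
From dH/dt = 0: 0.0154·227 - 0.138 = 0.0331P*, so P* = 3.35/0.0331 = 101.

N* ≈ 227, H* ≈ 3.55, P* ≈ 101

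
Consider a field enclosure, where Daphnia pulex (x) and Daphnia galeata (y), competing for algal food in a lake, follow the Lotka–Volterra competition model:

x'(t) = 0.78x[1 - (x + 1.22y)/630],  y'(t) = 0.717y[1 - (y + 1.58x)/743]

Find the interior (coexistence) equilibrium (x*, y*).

x* ≈ 298, y* ≈ 272

Setting both brackets to zero gives the nullclines x + 1.22y = 630 and 1.58x + y = 743.
Substituting y = 743 - 1.58x into the first: x(1 - 1.22·1.58) = 630 - 1.22·743.
So x* = -276/-0.928 = 298, and then y* = 743 - 1.58·298 = 272.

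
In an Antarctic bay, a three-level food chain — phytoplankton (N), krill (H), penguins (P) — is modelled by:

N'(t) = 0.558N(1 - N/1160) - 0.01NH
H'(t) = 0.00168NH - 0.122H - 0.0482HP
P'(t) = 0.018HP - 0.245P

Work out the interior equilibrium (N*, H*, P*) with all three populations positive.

N* ≈ 877, H* ≈ 13.6, P* ≈ 28

From dP/dt = 0: 0.018H* = 0.245, so H* = 13.6.
From dN/dt = 0: 0.558(1 - N*/1160) = 0.01·13.6, giving N* = 1160·(1 - 0.244) = 877.
From dH/dt = 0: 0.00168·877 - 0.122 = 0.0482P*, so P* = 1.35/0.0482 = 28.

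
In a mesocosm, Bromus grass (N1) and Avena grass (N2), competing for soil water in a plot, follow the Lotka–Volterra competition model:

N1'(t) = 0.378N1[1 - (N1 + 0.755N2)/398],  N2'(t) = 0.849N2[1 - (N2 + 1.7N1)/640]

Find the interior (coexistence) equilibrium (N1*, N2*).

Setting both brackets to zero gives the nullclines N1 + 0.755N2 = 398 and 1.7N1 + N2 = 640.
Substituting N2 = 640 - 1.7N1 into the first: N1(1 - 0.755·1.7) = 398 - 0.755·640.
So N1* = -85.2/-0.283 = 301, and then N2* = 640 - 1.7·301 = 129.

N1* ≈ 301, N2* ≈ 129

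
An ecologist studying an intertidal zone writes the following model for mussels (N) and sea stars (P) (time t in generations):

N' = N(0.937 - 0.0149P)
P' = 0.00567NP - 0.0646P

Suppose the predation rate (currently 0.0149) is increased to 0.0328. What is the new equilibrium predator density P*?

At the interior fixed point, setting dN/dt = 0 with N > 0 fixes P* = (prey growth rate)/(NP coefficient) — independent of the other coefficients.
With the change, P* = 0.937/0.0328 = 28.6; it falls from 62.9.

P* ≈ 28.6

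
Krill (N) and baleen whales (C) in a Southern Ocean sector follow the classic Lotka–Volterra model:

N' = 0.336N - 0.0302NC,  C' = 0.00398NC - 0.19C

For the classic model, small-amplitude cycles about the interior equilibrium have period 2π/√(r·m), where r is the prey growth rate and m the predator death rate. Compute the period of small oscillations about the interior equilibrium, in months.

Here r = 0.336 and m = 0.19, so r·m = 0.0638.
ω = √0.0638 = 0.253 per month, hence T = 2π/ω ≈ 24.9 months.

T ≈ 24.9 months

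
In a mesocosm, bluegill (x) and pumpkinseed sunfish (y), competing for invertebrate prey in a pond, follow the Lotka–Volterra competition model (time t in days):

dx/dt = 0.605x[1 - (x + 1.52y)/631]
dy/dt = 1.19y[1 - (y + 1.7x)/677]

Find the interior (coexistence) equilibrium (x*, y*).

Setting both brackets to zero gives the nullclines x + 1.52y = 631 and 1.7x + y = 677.
Substituting y = 677 - 1.7x into the first: x(1 - 1.52·1.7) = 631 - 1.52·677.
So x* = -398/-1.58 = 251, and then y* = 677 - 1.7·251 = 250.

x* ≈ 251, y* ≈ 250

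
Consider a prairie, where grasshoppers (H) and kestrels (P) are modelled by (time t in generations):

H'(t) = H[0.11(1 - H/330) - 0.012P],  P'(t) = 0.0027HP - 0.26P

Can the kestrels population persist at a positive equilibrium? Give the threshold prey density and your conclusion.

The predator equation gives dP/dt > 0 only when H > 0.26/0.0027 = 96.3.
Without the predator, H → K = 330. Since 330 > 96.3, the predator can invade and persist.

Threshold H = 96.3; K > 96.3, so yes, the predator persists.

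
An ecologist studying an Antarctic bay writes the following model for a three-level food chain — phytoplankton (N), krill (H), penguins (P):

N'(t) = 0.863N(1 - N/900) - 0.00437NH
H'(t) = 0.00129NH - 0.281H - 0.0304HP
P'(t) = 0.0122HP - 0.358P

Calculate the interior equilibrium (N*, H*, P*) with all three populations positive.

N* ≈ 766, H* ≈ 29.3, P* ≈ 23.3

From dP/dt = 0: 0.0122H* = 0.358, so H* = 29.3.
From dN/dt = 0: 0.863(1 - N*/900) = 0.00437·29.3, giving N* = 900·(1 - 0.149) = 766.
From dH/dt = 0: 0.00129·766 - 0.281 = 0.0304P*, so P* = 0.707/0.0304 = 23.3.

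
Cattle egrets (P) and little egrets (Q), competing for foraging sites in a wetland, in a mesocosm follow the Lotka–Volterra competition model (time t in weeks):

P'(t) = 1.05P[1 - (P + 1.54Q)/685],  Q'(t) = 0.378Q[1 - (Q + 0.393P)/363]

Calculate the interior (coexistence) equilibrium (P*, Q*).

Setting both brackets to zero gives the nullclines P + 1.54Q = 685 and 0.393P + Q = 363.
Substituting Q = 363 - 0.393P into the first: P(1 - 1.54·0.393) = 685 - 1.54·363.
So P* = 126/0.395 = 319, and then Q* = 363 - 0.393·319 = 238.

P* ≈ 319, Q* ≈ 238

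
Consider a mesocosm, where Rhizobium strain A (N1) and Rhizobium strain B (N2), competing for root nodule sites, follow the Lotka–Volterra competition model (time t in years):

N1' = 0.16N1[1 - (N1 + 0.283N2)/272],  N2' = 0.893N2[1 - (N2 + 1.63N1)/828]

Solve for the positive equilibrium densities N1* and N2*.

Setting both brackets to zero gives the nullclines N1 + 0.283N2 = 272 and 1.63N1 + N2 = 828.
Substituting N2 = 828 - 1.63N1 into the first: N1(1 - 0.283·1.63) = 272 - 0.283·828.
So N1* = 37.7/0.539 = 69.9, and then N2* = 828 - 1.63·69.9 = 714.

N1* ≈ 69.9, N2* ≈ 714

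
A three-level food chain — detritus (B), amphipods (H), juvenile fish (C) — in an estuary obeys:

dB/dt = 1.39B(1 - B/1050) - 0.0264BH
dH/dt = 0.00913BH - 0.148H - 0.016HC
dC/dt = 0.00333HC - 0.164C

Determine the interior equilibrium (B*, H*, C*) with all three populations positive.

B* ≈ 67.8, H* ≈ 49.2, C* ≈ 29.5

From dC/dt = 0: 0.00333H* = 0.164, so H* = 49.2.
From dB/dt = 0: 1.39(1 - B*/1050) = 0.0264·49.2, giving B* = 1050·(1 - 0.935) = 67.8.
From dH/dt = 0: 0.00913·67.8 - 0.148 = 0.016C*, so C* = 0.471/0.016 = 29.5.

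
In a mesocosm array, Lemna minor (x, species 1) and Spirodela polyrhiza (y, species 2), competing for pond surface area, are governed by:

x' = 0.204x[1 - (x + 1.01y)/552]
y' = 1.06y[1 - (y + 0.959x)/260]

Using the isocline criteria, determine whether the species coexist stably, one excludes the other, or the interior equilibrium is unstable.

species 1 excludes species 2

Compare the nullcline intercepts: K1/α12 = 552/1.01 = 547 > K2 = 260; K2/α21 = 260/0.959 = 271 < K1 = 552.
Since the inequalities point opposite ways, species 1 can invade but species 2 cannot.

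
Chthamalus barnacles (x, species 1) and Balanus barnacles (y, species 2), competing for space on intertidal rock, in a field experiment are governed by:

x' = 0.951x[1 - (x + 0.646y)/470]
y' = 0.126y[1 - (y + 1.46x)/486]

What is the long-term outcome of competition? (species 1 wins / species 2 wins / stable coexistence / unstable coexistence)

Compare the nullcline intercepts: K1/α12 = 470/0.646 = 728 > K2 = 486; K2/α21 = 486/1.46 = 333 < K1 = 470.
Since the inequalities point opposite ways, species 1 can invade but species 2 cannot.

species 1 excludes species 2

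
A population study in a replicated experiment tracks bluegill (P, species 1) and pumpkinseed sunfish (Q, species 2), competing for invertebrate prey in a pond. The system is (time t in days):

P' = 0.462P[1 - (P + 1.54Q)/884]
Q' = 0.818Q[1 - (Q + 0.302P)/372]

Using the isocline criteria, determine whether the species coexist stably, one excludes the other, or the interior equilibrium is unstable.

stable coexistence

Compare the nullcline intercepts: K1/α12 = 884/1.54 = 574 > K2 = 372; K2/α21 = 372/0.302 = 1230 > K1 = 884.
Since both inequalities hold, each species can invade when rare, so the interior equilibrium is stable.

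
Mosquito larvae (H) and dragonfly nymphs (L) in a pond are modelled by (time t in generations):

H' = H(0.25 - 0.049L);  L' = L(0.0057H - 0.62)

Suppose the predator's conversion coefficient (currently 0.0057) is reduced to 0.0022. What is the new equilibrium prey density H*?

H* ≈ 282

At the interior fixed point, setting dL/dt = 0 with L > 0 fixes H* = (predator death rate)/(HL coefficient) — independent of the other coefficients.
With the change, H* = 0.62/0.0022 = 282; it rises from 109.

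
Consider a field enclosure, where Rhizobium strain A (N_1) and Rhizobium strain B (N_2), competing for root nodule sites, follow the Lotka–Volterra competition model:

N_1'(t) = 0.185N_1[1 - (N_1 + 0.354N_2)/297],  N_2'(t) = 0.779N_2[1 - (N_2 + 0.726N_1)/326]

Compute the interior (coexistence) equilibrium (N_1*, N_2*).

Setting both brackets to zero gives the nullclines N_1 + 0.354N_2 = 297 and 0.726N_1 + N_2 = 326.
Substituting N_2 = 326 - 0.726N_1 into the first: N_1(1 - 0.354·0.726) = 297 - 0.354·326.
So N_1* = 182/0.743 = 244, and then N_2* = 326 - 0.726·244 = 149.

N_1* ≈ 244, N_2* ≈ 149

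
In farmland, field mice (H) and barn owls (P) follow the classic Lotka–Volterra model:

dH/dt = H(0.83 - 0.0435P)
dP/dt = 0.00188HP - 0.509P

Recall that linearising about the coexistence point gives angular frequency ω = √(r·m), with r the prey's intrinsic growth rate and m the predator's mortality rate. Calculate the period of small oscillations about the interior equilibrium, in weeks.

Here r = 0.83 and m = 0.509, so r·m = 0.422.
ω = √0.422 = 0.65 per week, hence T = 2π/ω ≈ 9.67 weeks.

T ≈ 9.67 weeks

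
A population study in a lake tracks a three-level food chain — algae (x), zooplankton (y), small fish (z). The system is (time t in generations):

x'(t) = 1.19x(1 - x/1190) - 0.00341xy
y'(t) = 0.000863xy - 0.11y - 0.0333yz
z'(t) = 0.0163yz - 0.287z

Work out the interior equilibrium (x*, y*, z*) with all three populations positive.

From dz/dt = 0: 0.0163y* = 0.287, so y* = 17.6.
From dx/dt = 0: 1.19(1 - x*/1190) = 0.00341·17.6, giving x* = 1190·(1 - 0.0505) = 1130.
From dy/dt = 0: 0.000863·1130 - 0.11 = 0.0333z*, so z* = 0.865/0.0333 = 26.

x* ≈ 1130, y* ≈ 17.6, z* ≈ 26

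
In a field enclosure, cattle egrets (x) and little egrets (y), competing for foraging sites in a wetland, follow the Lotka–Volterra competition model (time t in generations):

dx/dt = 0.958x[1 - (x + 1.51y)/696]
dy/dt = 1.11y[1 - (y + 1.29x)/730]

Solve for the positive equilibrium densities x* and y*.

x* ≈ 429, y* ≈ 177

Setting both brackets to zero gives the nullclines x + 1.51y = 696 and 1.29x + y = 730.
Substituting y = 730 - 1.29x into the first: x(1 - 1.51·1.29) = 696 - 1.51·730.
So x* = -406/-0.948 = 429, and then y* = 730 - 1.29·429 = 177.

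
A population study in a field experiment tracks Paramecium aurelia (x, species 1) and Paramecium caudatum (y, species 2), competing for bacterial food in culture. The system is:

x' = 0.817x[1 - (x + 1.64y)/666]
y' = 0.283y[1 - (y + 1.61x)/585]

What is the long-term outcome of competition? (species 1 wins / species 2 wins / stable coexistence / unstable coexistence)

unstable coexistence (outcome depends on initial conditions)

Compare the nullcline intercepts: K1/α12 = 666/1.64 = 406 < K2 = 585; K2/α21 = 585/1.61 = 363 < K1 = 666.
Since both are reversed, neither can invade when rare; the interior point is a saddle.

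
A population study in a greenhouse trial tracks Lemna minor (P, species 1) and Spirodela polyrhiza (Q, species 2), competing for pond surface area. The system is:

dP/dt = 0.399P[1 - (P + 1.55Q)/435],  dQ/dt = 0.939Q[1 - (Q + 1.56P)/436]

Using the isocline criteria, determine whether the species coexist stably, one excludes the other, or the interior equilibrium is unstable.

Compare the nullcline intercepts: K1/α12 = 435/1.55 = 281 < K2 = 436; K2/α21 = 436/1.56 = 279 < K1 = 435.
Since both are reversed, neither can invade when rare; the interior point is a saddle.

unstable coexistence (outcome depends on initial conditions)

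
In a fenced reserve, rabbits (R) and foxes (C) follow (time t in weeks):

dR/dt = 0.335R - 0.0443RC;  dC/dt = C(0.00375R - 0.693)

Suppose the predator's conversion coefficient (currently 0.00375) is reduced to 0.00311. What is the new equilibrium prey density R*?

R* ≈ 223

At the interior fixed point, setting dC/dt = 0 with C > 0 fixes R* = (predator death rate)/(RC coefficient) — independent of the other coefficients.
With the change, R* = 0.693/0.00311 = 223; it rises from 185.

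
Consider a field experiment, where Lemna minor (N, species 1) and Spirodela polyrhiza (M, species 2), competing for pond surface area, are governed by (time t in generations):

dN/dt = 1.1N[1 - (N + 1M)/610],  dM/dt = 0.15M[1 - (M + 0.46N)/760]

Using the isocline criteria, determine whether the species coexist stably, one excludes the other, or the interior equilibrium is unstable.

Compare the nullcline intercepts: K1/α12 = 610/1 = 610 < K2 = 760; K2/α21 = 760/0.46 = 1650 > K1 = 610.
Since the inequalities point opposite ways, species 2 can invade but species 1 cannot.

species 2 excludes species 1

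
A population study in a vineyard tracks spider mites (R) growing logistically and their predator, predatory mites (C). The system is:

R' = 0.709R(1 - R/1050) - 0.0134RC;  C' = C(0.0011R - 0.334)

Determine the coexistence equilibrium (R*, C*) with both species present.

From dC/dt = 0 with C > 0: 0.0011R* = 0.334, so R* = 304.
Substitute into dR/dt = 0: 0.709(1 - 304/1050) = 0.0134C*.
The bracket is 0.711, giving C* = 0.504/0.0134 = 37.6.

R* ≈ 304, C* ≈ 37.6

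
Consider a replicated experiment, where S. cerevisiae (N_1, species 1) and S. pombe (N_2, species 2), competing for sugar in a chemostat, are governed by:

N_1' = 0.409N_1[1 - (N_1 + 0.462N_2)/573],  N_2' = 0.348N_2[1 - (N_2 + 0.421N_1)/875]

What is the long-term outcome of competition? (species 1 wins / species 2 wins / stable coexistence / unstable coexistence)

Compare the nullcline intercepts: K1/α12 = 573/0.462 = 1240 > K2 = 875; K2/α21 = 875/0.421 = 2080 > K1 = 573.
Since both inequalities hold, each species can invade when rare, so the interior equilibrium is stable.

stable coexistence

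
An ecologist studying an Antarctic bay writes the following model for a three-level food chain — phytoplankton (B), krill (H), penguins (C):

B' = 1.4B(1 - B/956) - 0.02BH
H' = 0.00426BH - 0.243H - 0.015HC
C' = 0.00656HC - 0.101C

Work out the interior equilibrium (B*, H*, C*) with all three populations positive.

From dC/dt = 0: 0.00656H* = 0.101, so H* = 15.4.
From dB/dt = 0: 1.4(1 - B*/956) = 0.02·15.4, giving B* = 956·(1 - 0.22) = 746.
From dH/dt = 0: 0.00426·746 - 0.243 = 0.015C*, so C* = 2.93/0.015 = 196.

B* ≈ 746, H* ≈ 15.4, C* ≈ 196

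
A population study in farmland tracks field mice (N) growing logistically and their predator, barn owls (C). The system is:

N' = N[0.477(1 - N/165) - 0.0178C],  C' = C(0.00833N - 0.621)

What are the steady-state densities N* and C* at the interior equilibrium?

From dC/dt = 0 with C > 0: 0.00833N* = 0.621, so N* = 74.5.
Substitute into dN/dt = 0: 0.477(1 - 74.5/165) = 0.0178C*.
The bracket is 0.548, giving C* = 0.261/0.0178 = 14.7.

N* ≈ 74.5, C* ≈ 14.7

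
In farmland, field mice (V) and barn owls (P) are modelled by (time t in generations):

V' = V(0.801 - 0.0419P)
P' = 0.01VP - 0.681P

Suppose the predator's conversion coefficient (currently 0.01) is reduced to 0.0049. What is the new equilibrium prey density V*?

At the interior fixed point, setting dP/dt = 0 with P > 0 fixes V* = (predator death rate)/(VP coefficient) — independent of the other coefficients.
With the change, V* = 0.681/0.0049 = 139; it rises from 68.1.

V* ≈ 139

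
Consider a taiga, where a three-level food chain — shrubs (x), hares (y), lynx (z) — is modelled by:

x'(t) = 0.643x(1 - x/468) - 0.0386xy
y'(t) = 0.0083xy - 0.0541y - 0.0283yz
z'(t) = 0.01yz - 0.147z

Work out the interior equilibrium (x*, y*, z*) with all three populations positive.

From dz/dt = 0: 0.01y* = 0.147, so y* = 14.7.
From dx/dt = 0: 0.643(1 - x*/468) = 0.0386·14.7, giving x* = 468·(1 - 0.882) = 55.
From dy/dt = 0: 0.0083·55 - 0.0541 = 0.0283z*, so z* = 0.402/0.0283 = 14.2.

x* ≈ 55, y* ≈ 14.7, z* ≈ 14.2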